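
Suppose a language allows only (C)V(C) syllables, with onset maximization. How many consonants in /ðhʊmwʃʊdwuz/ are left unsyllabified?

2

Under (C)V(C), the unsyllabifiable consonants are /ð/, /w/ (at most one coda consonant is licensed; onsets are limited to one consonant).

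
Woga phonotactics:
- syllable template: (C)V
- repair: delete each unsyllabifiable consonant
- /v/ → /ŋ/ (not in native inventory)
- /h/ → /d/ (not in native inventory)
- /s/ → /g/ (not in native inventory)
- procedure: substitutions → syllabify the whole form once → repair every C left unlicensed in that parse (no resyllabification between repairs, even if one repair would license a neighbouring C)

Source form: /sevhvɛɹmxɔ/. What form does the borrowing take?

Substitution: /s/ → /g/, /v/ → /ŋ/, /h/ → /d/, giving /geŋdŋɛɹmxɔ/.
The consonants /ŋ/, /d/, /ɹ/, /m/ cannot be parsed into a legal (C)V syllable (no codas are permitted; onsets are limited to one consonant).
Each unlicensed consonant is deleted: /ŋ/, /d/, /ɹ/, /m/.

geŋɛxɔ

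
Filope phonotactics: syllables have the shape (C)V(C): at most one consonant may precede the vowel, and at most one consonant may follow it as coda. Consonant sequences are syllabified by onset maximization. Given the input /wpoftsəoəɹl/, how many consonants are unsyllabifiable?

3

Syllabifying with onset maximization leaves /w/, /t/, /l/ stranded (at most one coda consonant is licensed; onsets are limited to one consonant).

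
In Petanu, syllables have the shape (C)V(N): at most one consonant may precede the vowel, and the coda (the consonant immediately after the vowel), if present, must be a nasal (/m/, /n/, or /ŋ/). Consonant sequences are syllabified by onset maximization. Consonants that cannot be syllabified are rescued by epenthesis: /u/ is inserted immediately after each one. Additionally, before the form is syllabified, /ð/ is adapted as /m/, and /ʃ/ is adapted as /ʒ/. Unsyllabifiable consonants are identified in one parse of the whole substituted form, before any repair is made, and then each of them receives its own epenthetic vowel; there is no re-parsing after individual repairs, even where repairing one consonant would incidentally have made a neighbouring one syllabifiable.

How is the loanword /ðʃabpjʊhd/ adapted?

Substitution: /ð/ → /m/, /ʃ/ → /ʒ/, giving /mʒabpjʊhd/.
Under (C)V(N), the unsyllabifiable consonants are /m/, /b/, /p/, /h/, /d/ (only a nasal (/m/, /n/, or /ŋ/) is licensed in coda position; onsets are limited to one consonant).
Epenthesis after each stranded consonant: /m/ → /mu/, /b/ → /bu/, /p/ → /pu/, /h/ → /hu/, /d/ → /du/.

muʒabupujʊhudu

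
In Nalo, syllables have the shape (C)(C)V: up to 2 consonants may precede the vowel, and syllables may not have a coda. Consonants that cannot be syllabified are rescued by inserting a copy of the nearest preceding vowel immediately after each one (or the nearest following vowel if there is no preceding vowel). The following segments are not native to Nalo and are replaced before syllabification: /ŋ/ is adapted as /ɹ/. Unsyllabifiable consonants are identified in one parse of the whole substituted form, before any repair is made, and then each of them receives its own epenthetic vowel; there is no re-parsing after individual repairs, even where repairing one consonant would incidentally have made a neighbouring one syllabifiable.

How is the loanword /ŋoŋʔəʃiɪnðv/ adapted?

ɹoɹʔəʃiɪnɪðɪvɪ

Substitution: /ŋ/ → /ɹ/, giving /ɹoɹʔəʃiɪnðv/.
Syllabifying with onset maximization leaves /n/, /ð/, /v/ stranded (no codas are permitted; onsets may contain at most 2 consonants).
Each unlicensed consonant becomes the onset of a new syllable: /n/ → /nɪ/, /ð/ → /ðɪ/, /v/ → /vɪ/.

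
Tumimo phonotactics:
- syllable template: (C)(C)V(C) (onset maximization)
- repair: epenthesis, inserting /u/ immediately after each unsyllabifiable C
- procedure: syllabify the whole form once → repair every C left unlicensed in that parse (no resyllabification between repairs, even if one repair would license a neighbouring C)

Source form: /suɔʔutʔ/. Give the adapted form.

Syllabifying with onset maximization leaves /ʔ/ stranded (at most one coda consonant is licensed; onsets may contain at most 2 consonants).
Inserting the epenthetic vowel yields /ʔ/ → /ʔu/.

suɔʔutʔu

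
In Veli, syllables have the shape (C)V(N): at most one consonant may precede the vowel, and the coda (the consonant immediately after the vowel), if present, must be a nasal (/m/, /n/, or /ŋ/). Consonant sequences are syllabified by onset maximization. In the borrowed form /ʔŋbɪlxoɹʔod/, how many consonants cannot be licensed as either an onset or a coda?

5

Syllabifying with onset maximization leaves /ʔ/, /ŋ/, /l/, /ɹ/, /d/ stranded (only a nasal (/m/, /n/, or /ŋ/) is licensed in coda position; onsets are limited to one consonant).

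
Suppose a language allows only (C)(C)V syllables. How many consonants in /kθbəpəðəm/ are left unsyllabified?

2

The consonants /k/, /m/ cannot be parsed into a legal (C)(C)V syllable (no codas are permitted; onsets may contain at most 2 consonants).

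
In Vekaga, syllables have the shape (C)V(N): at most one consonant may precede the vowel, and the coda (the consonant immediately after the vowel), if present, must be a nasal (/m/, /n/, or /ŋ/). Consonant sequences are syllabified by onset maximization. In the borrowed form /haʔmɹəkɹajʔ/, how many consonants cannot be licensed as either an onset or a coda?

5

Syllabifying with onset maximization leaves /ʔ/, /m/, /k/, /j/, /ʔ/ stranded (only a nasal (/m/, /n/, or /ŋ/) is licensed in coda position; onsets are limited to one consonant).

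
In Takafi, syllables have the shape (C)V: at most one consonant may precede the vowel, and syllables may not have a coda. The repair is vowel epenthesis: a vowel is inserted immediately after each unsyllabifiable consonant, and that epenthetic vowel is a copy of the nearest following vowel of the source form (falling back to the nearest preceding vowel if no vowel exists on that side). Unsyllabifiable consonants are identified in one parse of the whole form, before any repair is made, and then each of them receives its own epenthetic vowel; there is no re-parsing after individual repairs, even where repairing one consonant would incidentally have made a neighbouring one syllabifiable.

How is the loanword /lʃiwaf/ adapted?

liʃiwafa

Syllabifying with onset maximization leaves /l/, /f/ stranded (no codas are permitted; onsets are limited to one consonant).
Each unlicensed consonant becomes the onset of a new syllable: /l/ → /li/, /f/ → /fa/.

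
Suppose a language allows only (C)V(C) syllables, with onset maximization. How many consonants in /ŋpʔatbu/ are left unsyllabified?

Syllabifying with onset maximization leaves /ŋ/, /p/ stranded (at most one coda consonant is licensed; onsets are limited to one consonant).

2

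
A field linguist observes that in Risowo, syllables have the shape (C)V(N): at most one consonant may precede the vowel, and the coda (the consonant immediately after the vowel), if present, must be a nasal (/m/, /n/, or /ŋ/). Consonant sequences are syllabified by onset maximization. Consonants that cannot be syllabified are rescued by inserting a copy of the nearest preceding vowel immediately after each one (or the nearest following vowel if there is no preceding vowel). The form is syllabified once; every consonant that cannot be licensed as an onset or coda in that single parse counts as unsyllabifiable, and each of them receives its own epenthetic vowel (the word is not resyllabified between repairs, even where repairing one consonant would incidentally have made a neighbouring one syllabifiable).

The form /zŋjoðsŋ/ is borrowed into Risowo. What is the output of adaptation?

Syllabifying with onset maximization leaves /z/, /ŋ/, /ð/, /s/, /ŋ/ stranded (only a nasal (/m/, /n/, or /ŋ/) is licensed in coda position; onsets are limited to one consonant).
Each unlicensed consonant becomes the onset of a new syllable: /z/ → /zo/, /ŋ/ → /ŋo/, /ð/ → /ðo/, /s/ → /so/, /ŋ/ → /ŋo/.

zoŋojoðosoŋo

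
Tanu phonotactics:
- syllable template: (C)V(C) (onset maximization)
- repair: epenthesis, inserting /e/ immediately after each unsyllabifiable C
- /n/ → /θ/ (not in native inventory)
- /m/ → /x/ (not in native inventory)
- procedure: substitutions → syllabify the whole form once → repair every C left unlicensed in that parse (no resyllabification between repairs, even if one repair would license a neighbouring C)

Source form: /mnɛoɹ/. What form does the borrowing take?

Substitution: /m/ → /x/, /n/ → /θ/, giving /xθɛoɹ/.
Syllabifying with onset maximization leaves /x/ stranded (at most one coda consonant is licensed; onsets are limited to one consonant).
Inserting the epenthetic vowel yields /x/ → /xe/.

xeθɛoɹ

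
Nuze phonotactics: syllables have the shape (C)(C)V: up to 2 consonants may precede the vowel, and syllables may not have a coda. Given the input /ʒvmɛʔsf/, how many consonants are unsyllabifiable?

4

Syllabifying with onset maximization leaves /ʒ/, /ʔ/, /s/, /f/ stranded (no codas are permitted; onsets may contain at most 2 consonants).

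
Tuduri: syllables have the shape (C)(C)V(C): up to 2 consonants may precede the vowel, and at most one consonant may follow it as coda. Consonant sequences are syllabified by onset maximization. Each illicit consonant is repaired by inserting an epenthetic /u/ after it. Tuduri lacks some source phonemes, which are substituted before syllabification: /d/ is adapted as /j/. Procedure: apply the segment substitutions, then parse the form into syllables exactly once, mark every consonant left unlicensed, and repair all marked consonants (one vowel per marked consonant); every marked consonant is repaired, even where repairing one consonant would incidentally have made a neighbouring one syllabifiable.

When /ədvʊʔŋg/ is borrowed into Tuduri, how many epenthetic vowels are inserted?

2

After substitution the input is /əjvʊʔŋg/.
The unsyllabifiable consonants are /ŋ/, /g/; each receives one epenthetic vowel.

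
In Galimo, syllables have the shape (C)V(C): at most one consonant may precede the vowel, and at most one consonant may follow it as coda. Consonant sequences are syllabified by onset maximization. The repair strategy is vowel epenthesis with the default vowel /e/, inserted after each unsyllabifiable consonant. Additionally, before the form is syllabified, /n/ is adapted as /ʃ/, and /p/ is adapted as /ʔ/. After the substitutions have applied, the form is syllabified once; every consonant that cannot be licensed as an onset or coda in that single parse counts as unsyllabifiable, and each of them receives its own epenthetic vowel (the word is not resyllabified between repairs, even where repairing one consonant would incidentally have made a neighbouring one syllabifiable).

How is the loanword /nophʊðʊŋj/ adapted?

Substitution: /n/ → /ʃ/, /p/ → /ʔ/, giving /ʃoʔhʊðʊŋj/.
Syllabifying with onset maximization leaves /j/ stranded (at most one coda consonant is licensed; onsets are limited to one consonant).
Each unlicensed consonant becomes the onset of a new syllable: /j/ → /je/.

ʃoʔhʊðʊŋje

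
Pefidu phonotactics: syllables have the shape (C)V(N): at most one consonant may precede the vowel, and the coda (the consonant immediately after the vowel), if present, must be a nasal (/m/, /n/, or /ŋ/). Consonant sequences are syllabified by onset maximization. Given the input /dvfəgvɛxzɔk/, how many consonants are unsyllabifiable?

Syllabifying with onset maximization leaves /d/, /v/, /g/, /x/, /k/ stranded (only a nasal (/m/, /n/, or /ŋ/) is licensed in coda position; onsets are limited to one consonant).

5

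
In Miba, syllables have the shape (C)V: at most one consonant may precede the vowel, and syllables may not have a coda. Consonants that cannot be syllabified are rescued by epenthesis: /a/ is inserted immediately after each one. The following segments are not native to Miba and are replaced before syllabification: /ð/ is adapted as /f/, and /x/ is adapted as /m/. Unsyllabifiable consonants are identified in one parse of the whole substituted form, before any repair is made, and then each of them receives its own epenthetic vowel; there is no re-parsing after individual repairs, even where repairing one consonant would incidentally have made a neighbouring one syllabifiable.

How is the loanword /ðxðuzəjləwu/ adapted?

famafuzəjaləwu

Substitution: /ð/ → /f/, /x/ → /m/, giving /fmfuzəjləwu/.
Under (C)V, the unsyllabifiable consonants are /f/, /m/, /j/ (no codas are permitted; onsets are limited to one consonant).
Epenthesis after each stranded consonant: /f/ → /fa/, /m/ → /ma/, /j/ → /ja/.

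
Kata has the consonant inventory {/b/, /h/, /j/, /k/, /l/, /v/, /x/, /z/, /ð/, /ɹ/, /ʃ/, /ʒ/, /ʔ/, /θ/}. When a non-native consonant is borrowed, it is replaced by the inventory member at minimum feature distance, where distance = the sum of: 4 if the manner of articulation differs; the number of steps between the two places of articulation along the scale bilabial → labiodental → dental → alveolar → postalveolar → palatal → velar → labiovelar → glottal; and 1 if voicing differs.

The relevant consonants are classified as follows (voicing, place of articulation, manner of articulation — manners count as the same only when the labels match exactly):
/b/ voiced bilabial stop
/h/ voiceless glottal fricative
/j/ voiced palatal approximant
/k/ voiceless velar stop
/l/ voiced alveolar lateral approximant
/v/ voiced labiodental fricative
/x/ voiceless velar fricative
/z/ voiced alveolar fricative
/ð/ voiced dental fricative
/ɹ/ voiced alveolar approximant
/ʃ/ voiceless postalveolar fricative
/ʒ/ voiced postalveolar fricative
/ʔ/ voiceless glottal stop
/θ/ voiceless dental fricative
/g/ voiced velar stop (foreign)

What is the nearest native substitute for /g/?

/k/ is closest: same manner (stop), place distance 0 (velar→velar), voicing differs (+1); total 1. Next closest is /ʔ/ at distance 3.

k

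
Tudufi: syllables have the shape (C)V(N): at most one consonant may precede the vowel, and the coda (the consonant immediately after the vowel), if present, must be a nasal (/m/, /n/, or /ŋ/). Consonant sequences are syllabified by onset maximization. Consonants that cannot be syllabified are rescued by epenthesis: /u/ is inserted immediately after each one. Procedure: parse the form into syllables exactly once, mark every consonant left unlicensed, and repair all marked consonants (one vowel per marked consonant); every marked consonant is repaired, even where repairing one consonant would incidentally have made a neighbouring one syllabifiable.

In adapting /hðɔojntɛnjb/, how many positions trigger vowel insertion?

The unsyllabifiable consonants are /h/, /j/, /n/, /j/, /b/; each receives one epenthetic vowel.

5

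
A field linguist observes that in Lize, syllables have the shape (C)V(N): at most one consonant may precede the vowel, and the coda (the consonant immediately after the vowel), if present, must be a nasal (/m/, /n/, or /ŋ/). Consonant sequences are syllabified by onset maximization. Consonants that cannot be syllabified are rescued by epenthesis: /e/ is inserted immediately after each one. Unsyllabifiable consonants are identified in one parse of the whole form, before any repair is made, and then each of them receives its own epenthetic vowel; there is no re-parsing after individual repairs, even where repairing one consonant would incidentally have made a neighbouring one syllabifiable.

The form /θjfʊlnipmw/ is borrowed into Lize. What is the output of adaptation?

θejefʊlenipemewe

Under (C)V(N), the unsyllabifiable consonants are /θ/, /j/, /l/, /p/, /m/, /w/ (only a nasal (/m/, /n/, or /ŋ/) is licensed in coda position; onsets are limited to one consonant).
Each unlicensed consonant becomes the onset of a new syllable: /θ/ → /θe/, /j/ → /je/, /l/ → /le/, /p/ → /pe/, /m/ → /me/, /w/ → /we/.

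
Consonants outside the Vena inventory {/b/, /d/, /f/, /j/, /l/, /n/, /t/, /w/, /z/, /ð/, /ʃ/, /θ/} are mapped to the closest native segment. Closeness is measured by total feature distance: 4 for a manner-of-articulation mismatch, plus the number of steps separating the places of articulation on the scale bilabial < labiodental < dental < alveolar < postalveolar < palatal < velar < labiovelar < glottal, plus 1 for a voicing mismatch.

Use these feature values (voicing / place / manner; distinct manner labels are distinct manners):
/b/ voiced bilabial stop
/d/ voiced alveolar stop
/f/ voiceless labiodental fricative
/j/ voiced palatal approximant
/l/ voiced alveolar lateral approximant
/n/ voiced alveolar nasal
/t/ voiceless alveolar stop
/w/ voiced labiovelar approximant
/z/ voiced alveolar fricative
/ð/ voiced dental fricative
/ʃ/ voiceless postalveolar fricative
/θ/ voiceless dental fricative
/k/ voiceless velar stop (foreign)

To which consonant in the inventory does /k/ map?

/t/ is closest: same manner (stop), place distance 3 (velar→alveolar), same voicing; total 3. Next closest is /d/ at distance 4.

t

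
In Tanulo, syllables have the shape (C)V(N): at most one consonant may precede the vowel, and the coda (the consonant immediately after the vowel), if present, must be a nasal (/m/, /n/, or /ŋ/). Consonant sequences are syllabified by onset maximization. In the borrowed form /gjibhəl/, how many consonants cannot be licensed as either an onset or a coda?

3

Under (C)V(N), the unsyllabifiable consonants are /g/, /b/, /l/ (only a nasal (/m/, /n/, or /ŋ/) is licensed in coda position; onsets are limited to one consonant).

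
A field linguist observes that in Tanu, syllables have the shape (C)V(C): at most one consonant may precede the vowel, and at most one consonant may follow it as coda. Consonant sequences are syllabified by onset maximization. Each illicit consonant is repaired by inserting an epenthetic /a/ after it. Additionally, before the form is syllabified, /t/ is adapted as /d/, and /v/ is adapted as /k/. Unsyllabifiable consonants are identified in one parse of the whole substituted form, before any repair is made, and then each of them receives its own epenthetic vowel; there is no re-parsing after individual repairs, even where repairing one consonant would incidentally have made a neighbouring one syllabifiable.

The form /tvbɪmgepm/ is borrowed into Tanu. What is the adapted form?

Substitution: /t/ → /d/, /v/ → /k/, giving /dkbɪmgepm/.
The consonants /d/, /k/, /m/ cannot be parsed into a legal (C)V(C) syllable (at most one coda consonant is licensed; onsets are limited to one consonant).
Inserting the epenthetic vowel yields /d/ → /da/, /k/ → /ka/, /m/ → /ma/.

dakabɪmgepma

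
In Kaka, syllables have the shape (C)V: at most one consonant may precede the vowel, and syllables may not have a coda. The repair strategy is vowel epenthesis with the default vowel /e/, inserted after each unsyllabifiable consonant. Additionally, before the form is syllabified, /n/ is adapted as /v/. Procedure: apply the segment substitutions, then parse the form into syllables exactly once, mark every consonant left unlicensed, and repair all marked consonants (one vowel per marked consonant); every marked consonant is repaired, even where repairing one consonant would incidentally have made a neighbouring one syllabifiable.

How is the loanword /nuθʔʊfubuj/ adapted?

Substitution: /n/ → /v/, giving /vuθʔʊfubuj/.
The consonants /θ/, /j/ cannot be parsed into a legal (C)V syllable (no codas are permitted; onsets are limited to one consonant).
Epenthesis after each stranded consonant: /θ/ → /θe/, /j/ → /je/.

vuθeʔʊfubuje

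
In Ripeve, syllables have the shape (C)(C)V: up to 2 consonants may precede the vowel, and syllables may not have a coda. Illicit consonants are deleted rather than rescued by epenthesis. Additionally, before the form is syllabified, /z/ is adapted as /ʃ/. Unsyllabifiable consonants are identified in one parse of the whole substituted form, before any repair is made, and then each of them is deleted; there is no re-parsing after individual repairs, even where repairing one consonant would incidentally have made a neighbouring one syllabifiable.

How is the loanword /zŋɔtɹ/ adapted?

Substitution: /z/ → /ʃ/, giving /ʃŋɔtɹ/.
The consonants /t/, /ɹ/ cannot be parsed into a legal (C)(C)V syllable (no codas are permitted; onsets may contain at most 2 consonants).
Each unlicensed consonant is deleted: /t/, /ɹ/.

ʃŋɔ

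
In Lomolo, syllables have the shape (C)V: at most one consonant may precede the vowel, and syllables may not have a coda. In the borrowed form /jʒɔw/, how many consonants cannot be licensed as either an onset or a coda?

2

Syllabifying with onset maximization leaves /j/, /w/ stranded (no codas are permitted; onsets are limited to one consonant).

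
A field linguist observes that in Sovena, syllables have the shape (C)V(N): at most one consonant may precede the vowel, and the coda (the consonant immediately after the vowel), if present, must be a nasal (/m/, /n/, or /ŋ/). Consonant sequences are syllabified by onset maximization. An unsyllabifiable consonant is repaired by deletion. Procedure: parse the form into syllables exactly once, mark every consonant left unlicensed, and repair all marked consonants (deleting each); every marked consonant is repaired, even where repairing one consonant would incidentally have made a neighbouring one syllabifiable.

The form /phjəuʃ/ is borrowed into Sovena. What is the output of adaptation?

Under (C)V(N), the unsyllabifiable consonants are /p/, /h/, /ʃ/ (only a nasal (/m/, /n/, or /ŋ/) is licensed in coda position; onsets are limited to one consonant).
Deleting the stranded consonants removes /p/, /h/, /ʃ/.

jəu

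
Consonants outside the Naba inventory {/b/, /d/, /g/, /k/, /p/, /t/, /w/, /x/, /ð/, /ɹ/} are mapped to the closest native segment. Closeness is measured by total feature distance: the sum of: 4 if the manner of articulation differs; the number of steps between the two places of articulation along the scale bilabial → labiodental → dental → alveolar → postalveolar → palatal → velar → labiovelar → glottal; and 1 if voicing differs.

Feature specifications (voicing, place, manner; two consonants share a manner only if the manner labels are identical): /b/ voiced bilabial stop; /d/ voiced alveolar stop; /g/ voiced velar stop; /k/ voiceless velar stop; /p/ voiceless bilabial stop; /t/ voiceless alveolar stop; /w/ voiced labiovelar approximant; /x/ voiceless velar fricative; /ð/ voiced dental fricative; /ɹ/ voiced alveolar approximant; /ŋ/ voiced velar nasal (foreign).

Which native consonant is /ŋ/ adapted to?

/g/ is closest: manner differs (nasal→stop, +4), place distance 0 (velar→velar), same voicing; total 4. Next closest is /k/ at distance 5.

g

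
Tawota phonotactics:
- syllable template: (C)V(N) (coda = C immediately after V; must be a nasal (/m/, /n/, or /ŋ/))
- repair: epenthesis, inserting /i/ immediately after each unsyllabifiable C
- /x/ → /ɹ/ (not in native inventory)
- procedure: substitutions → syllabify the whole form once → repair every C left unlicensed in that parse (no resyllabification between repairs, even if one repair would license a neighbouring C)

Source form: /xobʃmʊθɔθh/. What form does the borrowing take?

Substitution: /x/ → /ɹ/, giving /ɹobʃmʊθɔθh/.
The consonants /b/, /ʃ/, /θ/, /h/ cannot be parsed into a legal (C)V(N) syllable (only a nasal (/m/, /n/, or /ŋ/) is licensed in coda position; onsets are limited to one consonant).
Inserting the epenthetic vowel yields /b/ → /bi/, /ʃ/ → /ʃi/, /θ/ → /θi/, /h/ → /hi/.

ɹobiʃimʊθɔθihi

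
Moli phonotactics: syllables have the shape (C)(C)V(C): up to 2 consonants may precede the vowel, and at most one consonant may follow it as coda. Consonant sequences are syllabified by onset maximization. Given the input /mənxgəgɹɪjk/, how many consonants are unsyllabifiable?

Syllabifying with onset maximization leaves /k/ stranded (at most one coda consonant is licensed; onsets may contain at most 2 consonants).

1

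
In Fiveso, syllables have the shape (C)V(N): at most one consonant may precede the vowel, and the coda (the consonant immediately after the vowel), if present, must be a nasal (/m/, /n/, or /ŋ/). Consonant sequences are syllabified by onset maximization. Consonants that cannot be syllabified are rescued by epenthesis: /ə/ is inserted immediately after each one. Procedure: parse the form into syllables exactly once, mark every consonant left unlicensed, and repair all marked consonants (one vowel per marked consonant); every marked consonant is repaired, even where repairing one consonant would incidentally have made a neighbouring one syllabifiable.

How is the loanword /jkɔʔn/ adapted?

jəkɔʔənə

The consonants /j/, /ʔ/, /n/ cannot be parsed into a legal (C)V(N) syllable (only a nasal (/m/, /n/, or /ŋ/) is licensed in coda position; onsets are limited to one consonant).
Inserting the epenthetic vowel yields /j/ → /jə/, /ʔ/ → /ʔə/, /n/ → /nə/.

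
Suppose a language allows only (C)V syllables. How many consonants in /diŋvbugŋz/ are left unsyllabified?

5

Under (C)V, the unsyllabifiable consonants are /ŋ/, /v/, /g/, /ŋ/, /z/ (no codas are permitted; onsets are limited to one consonant).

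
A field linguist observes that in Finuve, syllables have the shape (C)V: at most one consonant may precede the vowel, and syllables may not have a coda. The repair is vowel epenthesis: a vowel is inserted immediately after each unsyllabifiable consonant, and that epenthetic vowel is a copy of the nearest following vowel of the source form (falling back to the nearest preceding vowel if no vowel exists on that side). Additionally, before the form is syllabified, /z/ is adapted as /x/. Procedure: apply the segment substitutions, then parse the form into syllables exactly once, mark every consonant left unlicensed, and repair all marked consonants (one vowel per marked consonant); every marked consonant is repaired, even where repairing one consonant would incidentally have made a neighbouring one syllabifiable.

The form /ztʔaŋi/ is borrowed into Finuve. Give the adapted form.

Substitution: /z/ → /x/, giving /xtʔaŋi/.
Syllabifying with onset maximization leaves /x/, /t/ stranded (no codas are permitted; onsets are limited to one consonant).
Each unlicensed consonant becomes the onset of a new syllable: /x/ → /xa/, /t/ → /ta/.

xataʔaŋi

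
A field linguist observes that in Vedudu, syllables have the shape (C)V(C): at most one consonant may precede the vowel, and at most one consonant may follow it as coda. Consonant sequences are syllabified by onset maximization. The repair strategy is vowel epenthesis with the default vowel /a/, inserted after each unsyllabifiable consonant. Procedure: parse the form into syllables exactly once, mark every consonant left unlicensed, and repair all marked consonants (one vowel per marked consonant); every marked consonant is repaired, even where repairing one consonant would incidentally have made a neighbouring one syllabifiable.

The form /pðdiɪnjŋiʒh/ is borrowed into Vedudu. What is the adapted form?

The consonants /p/, /ð/, /j/, /h/ cannot be parsed into a legal (C)V(C) syllable (at most one coda consonant is licensed; onsets are limited to one consonant).
Epenthesis after each stranded consonant: /p/ → /pa/, /ð/ → /ða/, /j/ → /ja/, /h/ → /ha/.

paðadiɪnjaŋiʒha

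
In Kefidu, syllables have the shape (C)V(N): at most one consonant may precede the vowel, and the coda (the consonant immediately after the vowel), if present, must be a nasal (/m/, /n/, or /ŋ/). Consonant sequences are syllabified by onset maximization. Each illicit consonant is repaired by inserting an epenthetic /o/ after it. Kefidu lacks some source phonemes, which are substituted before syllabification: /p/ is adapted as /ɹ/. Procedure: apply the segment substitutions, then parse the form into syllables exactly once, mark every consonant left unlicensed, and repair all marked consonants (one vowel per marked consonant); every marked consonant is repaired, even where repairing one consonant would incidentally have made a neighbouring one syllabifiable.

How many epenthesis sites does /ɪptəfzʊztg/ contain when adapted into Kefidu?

After substitution the input is /ɪɹtəfzʊztg/.
The unsyllabifiable consonants are /ɹ/, /f/, /z/, /t/, /g/; each receives one epenthetic vowel.

5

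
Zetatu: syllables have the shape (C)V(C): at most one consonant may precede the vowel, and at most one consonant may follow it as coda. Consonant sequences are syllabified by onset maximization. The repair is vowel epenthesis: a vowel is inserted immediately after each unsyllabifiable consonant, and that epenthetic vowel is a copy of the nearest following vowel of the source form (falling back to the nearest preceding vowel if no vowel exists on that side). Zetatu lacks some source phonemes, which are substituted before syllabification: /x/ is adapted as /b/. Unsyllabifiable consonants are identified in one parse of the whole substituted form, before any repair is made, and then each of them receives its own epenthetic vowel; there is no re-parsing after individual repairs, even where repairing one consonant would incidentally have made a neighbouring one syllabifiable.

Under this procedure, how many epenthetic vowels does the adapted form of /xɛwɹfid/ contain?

1

After substitution the input is /bɛwɹfid/.
The unsyllabifiable consonants are /ɹ/; each receives one epenthetic vowel.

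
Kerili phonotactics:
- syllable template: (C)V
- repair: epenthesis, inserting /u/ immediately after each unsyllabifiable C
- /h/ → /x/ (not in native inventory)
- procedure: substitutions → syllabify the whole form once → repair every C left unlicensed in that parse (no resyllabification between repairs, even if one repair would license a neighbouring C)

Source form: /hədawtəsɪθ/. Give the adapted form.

xədawutəsɪθu

Substitution: /h/ → /x/, giving /xədawtəsɪθ/.
Under (C)V, the unsyllabifiable consonants are /w/, /θ/ (no codas are permitted; onsets are limited to one consonant).
Epenthesis after each stranded consonant: /w/ → /wu/, /θ/ → /θu/.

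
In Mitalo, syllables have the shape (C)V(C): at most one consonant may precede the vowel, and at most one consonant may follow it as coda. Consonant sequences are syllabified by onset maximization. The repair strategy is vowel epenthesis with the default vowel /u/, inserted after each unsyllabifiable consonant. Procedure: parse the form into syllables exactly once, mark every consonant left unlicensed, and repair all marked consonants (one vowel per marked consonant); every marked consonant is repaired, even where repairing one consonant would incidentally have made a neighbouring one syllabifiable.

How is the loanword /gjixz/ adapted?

gujixzu

Syllabifying with onset maximization leaves /g/, /z/ stranded (at most one coda consonant is licensed; onsets are limited to one consonant).
Epenthesis after each stranded consonant: /g/ → /gu/, /z/ → /zu/.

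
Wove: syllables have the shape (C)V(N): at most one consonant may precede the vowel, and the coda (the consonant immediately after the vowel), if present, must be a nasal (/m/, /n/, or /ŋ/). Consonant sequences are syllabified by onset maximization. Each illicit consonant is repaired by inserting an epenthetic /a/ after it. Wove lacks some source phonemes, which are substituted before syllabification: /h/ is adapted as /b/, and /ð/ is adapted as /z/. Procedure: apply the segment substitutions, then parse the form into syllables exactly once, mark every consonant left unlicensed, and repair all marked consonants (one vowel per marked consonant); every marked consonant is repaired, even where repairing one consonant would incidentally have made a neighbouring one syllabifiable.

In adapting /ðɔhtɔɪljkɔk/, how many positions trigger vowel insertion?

After substitution the input is /zɔbtɔɪljkɔk/.
The unsyllabifiable consonants are /b/, /l/, /j/, /k/; each receives one epenthetic vowel.

4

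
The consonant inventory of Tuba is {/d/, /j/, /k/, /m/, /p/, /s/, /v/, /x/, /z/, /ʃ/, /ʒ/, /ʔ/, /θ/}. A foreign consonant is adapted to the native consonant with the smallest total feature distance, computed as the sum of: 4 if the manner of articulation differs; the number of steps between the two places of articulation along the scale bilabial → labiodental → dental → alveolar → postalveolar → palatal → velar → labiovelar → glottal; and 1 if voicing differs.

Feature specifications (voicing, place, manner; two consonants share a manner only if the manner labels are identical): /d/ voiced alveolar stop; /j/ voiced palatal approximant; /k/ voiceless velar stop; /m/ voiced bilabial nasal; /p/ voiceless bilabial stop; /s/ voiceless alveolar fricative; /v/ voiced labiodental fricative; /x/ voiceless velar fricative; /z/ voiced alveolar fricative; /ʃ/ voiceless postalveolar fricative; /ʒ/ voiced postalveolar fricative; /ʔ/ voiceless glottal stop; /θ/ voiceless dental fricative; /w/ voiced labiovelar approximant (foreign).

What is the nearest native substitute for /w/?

j

/j/ is closest: same manner (approximant), place distance 2 (labiovelar→palatal), same voicing; total 2. Next closest is /k/ at distance 6.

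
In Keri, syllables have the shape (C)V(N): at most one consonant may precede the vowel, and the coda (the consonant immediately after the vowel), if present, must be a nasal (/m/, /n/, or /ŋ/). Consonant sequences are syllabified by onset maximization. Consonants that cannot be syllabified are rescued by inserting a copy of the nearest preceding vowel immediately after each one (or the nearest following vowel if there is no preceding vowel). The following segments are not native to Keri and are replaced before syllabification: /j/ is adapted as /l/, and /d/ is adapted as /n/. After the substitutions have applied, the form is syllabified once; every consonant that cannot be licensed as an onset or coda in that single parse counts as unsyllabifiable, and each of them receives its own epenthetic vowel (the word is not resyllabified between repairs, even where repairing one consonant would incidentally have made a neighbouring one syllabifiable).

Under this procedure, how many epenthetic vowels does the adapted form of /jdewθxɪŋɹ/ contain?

4

After substitution the input is /lnewθxɪŋɹ/.
The unsyllabifiable consonants are /l/, /w/, /θ/, /ɹ/; each receives one epenthetic vowel.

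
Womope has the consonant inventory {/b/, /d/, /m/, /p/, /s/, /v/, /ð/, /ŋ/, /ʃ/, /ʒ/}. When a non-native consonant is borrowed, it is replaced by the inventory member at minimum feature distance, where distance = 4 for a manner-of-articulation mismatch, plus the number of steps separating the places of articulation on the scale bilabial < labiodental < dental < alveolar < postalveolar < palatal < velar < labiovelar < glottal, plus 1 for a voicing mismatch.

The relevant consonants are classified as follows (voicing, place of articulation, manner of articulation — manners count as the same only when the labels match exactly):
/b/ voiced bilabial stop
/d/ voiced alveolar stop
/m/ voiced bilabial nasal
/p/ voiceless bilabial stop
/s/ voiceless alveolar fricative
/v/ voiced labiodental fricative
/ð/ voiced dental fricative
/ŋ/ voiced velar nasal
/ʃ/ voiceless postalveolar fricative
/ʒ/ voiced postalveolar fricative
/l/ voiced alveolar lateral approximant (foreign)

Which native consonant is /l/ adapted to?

d

/d/ is closest: manner differs (lateral approximant→stop, +4), place distance 0 (alveolar→alveolar), same voicing; total 4. Next closest is /s/ at distance 5.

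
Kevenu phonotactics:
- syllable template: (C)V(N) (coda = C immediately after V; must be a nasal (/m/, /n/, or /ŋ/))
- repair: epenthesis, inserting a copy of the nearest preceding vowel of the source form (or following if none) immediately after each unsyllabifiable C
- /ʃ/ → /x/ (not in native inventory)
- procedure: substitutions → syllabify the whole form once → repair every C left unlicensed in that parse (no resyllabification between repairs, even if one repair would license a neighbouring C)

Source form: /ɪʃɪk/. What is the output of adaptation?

ɪxɪkɪ

Substitution: /ʃ/ → /x/, giving /ɪxɪk/.
The consonants /k/ cannot be parsed into a legal (C)V(N) syllable (only a nasal (/m/, /n/, or /ŋ/) is licensed in coda position; onsets are limited to one consonant).
Inserting the epenthetic vowel yields /k/ → /kɪ/.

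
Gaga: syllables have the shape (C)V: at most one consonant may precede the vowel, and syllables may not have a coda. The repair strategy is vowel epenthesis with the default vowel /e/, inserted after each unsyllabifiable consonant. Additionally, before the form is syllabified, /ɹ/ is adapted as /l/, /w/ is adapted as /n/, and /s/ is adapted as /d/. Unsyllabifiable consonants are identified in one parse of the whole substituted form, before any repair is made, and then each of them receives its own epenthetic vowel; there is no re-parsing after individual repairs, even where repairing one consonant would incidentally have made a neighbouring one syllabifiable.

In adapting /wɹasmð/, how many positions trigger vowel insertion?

4

After substitution the input is /nladmð/.
The unsyllabifiable consonants are /n/, /d/, /m/, /ð/; each receives one epenthetic vowel.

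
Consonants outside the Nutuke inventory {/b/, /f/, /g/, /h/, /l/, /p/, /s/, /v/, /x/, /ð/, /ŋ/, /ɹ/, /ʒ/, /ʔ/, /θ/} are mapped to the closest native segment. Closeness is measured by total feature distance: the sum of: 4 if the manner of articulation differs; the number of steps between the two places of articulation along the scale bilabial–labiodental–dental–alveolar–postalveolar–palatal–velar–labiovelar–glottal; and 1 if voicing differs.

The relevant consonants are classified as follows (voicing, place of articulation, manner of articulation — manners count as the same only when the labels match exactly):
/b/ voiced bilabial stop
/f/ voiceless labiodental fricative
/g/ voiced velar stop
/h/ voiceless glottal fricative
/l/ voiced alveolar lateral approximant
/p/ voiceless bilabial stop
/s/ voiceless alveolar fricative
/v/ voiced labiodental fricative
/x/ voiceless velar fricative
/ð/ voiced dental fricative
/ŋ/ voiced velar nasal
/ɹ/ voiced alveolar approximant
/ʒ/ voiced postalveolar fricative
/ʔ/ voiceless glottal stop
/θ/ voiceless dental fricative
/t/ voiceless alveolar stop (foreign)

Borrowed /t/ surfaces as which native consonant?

/p/ is closest: same manner (stop), place distance 3 (alveolar→bilabial), same voicing; total 3. Next closest is /b/ at distance 4.

p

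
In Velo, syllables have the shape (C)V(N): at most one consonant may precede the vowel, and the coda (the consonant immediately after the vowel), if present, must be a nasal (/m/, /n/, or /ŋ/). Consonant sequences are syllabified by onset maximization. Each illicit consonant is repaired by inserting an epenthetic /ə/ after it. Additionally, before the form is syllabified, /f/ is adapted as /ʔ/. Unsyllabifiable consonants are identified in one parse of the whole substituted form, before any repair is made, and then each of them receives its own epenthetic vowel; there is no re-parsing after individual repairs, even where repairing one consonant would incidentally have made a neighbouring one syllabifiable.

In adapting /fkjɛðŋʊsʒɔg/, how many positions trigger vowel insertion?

After substitution the input is /ʔkjɛðŋʊsʒɔg/.
The unsyllabifiable consonants are /ʔ/, /k/, /ð/, /s/, /g/; each receives one epenthetic vowel.

5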